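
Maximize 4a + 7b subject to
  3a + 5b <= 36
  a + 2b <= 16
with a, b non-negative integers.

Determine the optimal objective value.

50

Relaxing integrality, the LP optimum is 50.40 at (a,b) = (0, 7.2), which is not an integer point.
(a,b)=(2,6) is feasible, giving 50.
(a,b)=(0,7) is feasible, giving 49.
(a,b)=(3,5) is feasible, giving 47.
No feasible integer point exceeds 50.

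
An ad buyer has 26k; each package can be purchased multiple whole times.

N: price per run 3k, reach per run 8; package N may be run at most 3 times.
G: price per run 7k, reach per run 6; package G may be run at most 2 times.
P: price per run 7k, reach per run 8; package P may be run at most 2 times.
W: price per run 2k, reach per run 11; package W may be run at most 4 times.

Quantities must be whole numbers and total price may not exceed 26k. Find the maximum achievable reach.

W has the best ratio (11/2); taking only W gives at most 4×11 = 44 (stopped by the supply cap of 4).
Mixing does better — 3×N, 1×P, and 4×W: price 24 ≤ 26, reach 3·8 + 1·8 + 4·11 = 76.

76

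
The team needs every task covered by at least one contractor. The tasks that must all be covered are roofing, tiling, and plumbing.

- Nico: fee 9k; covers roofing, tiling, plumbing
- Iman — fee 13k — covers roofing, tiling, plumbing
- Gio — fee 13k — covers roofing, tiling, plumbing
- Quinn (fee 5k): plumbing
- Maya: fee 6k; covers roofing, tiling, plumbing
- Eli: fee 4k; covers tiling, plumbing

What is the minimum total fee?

6

Maya alone covers roofing, tiling, plumbing — every task.
Total fee: 6.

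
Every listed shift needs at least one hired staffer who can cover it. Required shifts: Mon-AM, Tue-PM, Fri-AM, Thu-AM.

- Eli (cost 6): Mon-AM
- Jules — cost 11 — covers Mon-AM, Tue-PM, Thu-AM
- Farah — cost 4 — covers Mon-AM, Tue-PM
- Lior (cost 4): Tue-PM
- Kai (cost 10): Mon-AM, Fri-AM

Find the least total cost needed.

Choose Jules and Kai: together they cover Mon-AM, Tue-PM, Fri-AM, Thu-AM — every shift.
Total cost: 11 + 10 = 21.

21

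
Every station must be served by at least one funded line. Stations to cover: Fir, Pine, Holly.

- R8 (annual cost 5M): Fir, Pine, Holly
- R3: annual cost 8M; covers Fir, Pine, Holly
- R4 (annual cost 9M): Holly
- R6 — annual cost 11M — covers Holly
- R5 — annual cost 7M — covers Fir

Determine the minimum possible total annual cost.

5

R8 alone covers Fir, Pine, Holly — every station.
Total annual cost: 5.
No cover costs less than 5.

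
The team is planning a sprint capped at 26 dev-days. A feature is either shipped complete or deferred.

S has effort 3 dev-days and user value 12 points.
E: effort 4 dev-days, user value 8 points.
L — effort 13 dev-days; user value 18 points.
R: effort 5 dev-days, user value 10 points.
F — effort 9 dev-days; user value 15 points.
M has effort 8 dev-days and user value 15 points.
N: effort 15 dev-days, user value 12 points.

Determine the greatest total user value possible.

Allowing fractional choices, the relaxed optimum would be about 55.0, but features are indivisible.
S + E + F + M: effort 3 + 4 + 9 + 8 = 24 ≤ 26, user value 12 + 8 + 15 + 15 = 50.
S + E + L + R: effort 3 + 4 + 13 + 5 = 25 ≤ 26, user value 12 + 8 + 18 + 10 = 48.
S + R + F + M: effort 3 + 5 + 9 + 8 = 25 ≤ 26, user value 12 + 10 + 15 + 15 = 52.
Best is S, R, F, and M with total user value 52.

52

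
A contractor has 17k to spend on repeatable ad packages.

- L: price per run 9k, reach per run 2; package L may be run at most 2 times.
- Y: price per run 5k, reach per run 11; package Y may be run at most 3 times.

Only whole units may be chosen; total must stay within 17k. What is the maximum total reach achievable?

This is a bounded integer knapsack.
Take 3×Y: price 15 ≤ 17, reach 3·11 = 33.
Y has the best ratio (11/5) and is taken to its limit of 3; remaining capacity is filled optimally with the others.

33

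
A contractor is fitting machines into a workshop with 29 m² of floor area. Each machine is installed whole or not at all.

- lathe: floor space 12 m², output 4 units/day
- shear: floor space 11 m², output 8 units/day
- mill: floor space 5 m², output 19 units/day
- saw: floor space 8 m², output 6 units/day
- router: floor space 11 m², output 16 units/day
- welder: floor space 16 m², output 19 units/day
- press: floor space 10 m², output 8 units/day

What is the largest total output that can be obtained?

44

Allowing fractional choices, the relaxed optimum would be about 50.4, but machines are indivisible.
shear + mill + router: floor space 11 + 5 + 11 = 27 ≤ 29, output 8 + 19 + 16 = 43.
mill + saw + welder: floor space 5 + 8 + 16 = 29 ≤ 29, output 19 + 6 + 19 = 44.
mill + router + press: floor space 5 + 11 + 10 = 26 ≤ 29, output 19 + 16 + 8 = 43.
Best is mill, saw, and welder with total output 44.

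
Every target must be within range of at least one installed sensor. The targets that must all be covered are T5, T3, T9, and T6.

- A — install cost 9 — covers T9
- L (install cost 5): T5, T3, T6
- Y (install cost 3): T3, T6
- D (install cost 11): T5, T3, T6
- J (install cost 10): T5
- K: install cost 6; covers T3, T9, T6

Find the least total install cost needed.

11

This is an integer covering problem.
The greedy cost-per-new-target heuristic would pick Y, L, and K for 14, but a cheaper cover exists.
Choose L and K: together they cover T5, T3, T9, T6 — every target.
Total install cost: 5 + 6 = 11.
No cover costs less than 11.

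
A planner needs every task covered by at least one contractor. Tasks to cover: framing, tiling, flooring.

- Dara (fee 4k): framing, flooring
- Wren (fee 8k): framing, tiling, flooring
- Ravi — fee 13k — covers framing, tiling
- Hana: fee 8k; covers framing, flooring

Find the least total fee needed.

8

Wren alone covers framing, tiling, flooring — every task.
Total fee: 8.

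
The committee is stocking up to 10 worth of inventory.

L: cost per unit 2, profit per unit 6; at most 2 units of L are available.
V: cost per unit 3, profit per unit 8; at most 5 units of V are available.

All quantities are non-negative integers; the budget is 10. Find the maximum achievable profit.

28

This is a bounded integer knapsack.
L has the best ratio (6/2); taking only L gives at most 2×6 = 12 (stopped by the supply cap of 2).
Mixing does better — 2×L and 2×V: cost 10 ≤ 10, profit 2·6 + 2·8 = 28.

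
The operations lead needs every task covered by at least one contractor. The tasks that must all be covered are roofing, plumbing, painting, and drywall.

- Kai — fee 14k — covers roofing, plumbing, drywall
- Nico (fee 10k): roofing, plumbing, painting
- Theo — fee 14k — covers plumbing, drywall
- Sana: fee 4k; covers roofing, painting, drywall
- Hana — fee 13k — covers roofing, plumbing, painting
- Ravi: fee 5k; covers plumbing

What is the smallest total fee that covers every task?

9

Choose Sana and Ravi: together they cover roofing, plumbing, painting, drywall — every task.
Total fee: 4 + 5 = 9.
No cover costs less than 9.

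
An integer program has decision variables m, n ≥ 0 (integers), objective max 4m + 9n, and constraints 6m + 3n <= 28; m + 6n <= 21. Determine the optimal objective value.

39

(m,n)=(3,3) is feasible, giving 39.
(m,n)=(2,3) is feasible, giving 35.
(m,n)=(3,2) is feasible, giving 30.
Maximum is 39 at (m,n)=(3,3).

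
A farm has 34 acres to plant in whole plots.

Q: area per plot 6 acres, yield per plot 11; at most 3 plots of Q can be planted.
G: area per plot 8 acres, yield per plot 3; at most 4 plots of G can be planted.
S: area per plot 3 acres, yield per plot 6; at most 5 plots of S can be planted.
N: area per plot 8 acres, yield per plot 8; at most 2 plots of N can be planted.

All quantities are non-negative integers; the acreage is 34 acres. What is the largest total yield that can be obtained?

3×Q and 5×S: area 33 ≤ 34, yield 3·11 + 5·6 = 63.
3×Q and 4×S: area 30 ≤ 34, yield 3·11 + 4·6 = 57.
Best is 63.

63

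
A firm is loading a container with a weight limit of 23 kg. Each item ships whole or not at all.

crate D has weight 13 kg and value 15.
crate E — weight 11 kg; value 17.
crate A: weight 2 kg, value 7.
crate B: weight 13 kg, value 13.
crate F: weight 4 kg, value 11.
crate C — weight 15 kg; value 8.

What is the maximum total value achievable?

This is a 0-1 knapsack instance.
Allowing fractional choices, the relaxed optimum would be about 41.9, but items are indivisible.
crate E + crate A + crate F: weight 11 + 2 + 4 = 17 ≤ 23, value 17 + 7 + 11 = 35.
crate A + crate B + crate F: weight 2 + 13 + 4 = 19 ≤ 23, value 7 + 13 + 11 = 31.
crate D + crate A + crate F: weight 13 + 2 + 4 = 19 ≤ 23, value 15 + 7 + 11 = 33.
Best is crate E, crate A, and crate F with total value 35.

35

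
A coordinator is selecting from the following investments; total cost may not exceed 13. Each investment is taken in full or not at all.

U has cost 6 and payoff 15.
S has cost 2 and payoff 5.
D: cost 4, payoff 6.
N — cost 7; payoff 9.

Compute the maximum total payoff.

26

Allowing fractional choices, the relaxed optimum would be about 27.3, but investments are indivisible.
U + S + D: cost 6 + 2 + 4 = 12 ≤ 13, payoff 15 + 5 + 6 = 26.
U + N: cost 6 + 7 = 13 ≤ 13, payoff 15 + 9 = 24.
Best is U, S, and D with total payoff 26.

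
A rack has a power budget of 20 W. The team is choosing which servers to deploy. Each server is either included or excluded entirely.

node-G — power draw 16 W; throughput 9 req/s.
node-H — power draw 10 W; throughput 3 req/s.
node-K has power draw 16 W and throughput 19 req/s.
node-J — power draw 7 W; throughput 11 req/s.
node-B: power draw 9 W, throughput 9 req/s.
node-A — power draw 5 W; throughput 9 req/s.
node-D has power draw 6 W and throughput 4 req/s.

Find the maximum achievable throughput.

24

This is an integer program with binary decision variables.
Take node-J, node-A, and node-D: power draw 7 + 5 + 6 = 18 ≤ 20, throughput 11 + 9 + 4 = 24.
No other feasible combination does better.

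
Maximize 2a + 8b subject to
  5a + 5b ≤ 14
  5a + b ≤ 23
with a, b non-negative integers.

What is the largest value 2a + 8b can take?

(a,b)=(0,2) is feasible, giving 16.
(a,b)=(1,1) is feasible, giving 10.
(a,b)=(0,1) is feasible, giving 8.
No feasible integer point exceeds 16.

16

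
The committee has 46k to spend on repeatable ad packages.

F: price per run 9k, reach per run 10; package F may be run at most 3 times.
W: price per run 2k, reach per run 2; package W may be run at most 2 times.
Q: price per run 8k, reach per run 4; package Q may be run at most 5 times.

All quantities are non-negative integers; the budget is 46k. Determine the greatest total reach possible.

Take 3×F, 1×W, and 2×Q: price 45 ≤ 46, reach 3·10 + 1·2 + 2·4 = 40.
F has the best ratio (10/9) and is taken to its limit of 3; remaining capacity is filled optimally with the others.

40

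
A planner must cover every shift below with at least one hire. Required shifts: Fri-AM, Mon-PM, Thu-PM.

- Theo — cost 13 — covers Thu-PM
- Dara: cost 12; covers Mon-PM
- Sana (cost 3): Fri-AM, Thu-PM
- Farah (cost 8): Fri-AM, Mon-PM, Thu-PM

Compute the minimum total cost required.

The greedy cost-per-new-shift heuristic would pick Sana and Farah for 11, but a cheaper cover exists.
Farah alone covers Fri-AM, Mon-PM, Thu-PM — every shift.
Total cost: 8.
No cover costs less than 8.

8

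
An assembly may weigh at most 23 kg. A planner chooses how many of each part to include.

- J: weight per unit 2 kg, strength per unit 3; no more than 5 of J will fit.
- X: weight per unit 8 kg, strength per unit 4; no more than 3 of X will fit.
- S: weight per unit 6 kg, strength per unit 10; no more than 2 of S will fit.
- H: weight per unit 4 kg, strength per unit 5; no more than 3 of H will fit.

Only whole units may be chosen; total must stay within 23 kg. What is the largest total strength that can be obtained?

3×J, 2×S, and 1×H: weight 22 ≤ 23, strength 3·3 + 2·10 + 1·5 = 34.
5×J and 2×S: weight 22 ≤ 23, strength 5·3 + 2·10 = 35.
Best is 35.

35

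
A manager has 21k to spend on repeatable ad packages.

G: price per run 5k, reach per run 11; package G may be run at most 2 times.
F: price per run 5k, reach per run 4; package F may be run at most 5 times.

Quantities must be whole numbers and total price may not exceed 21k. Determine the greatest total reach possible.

30

G has the best ratio (11/5); taking only G gives at most 2×11 = 22 (stopped by the supply cap of 2).
Mixing does better — 2×G and 2×F: price 20 ≤ 21, reach 2·11 + 2·4 = 30.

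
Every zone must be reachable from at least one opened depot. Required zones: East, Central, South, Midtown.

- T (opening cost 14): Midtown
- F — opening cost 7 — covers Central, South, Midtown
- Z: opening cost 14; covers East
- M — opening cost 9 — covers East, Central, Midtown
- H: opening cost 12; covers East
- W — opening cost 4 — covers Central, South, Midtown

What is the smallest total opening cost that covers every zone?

Choose M and W: together they cover East, Central, South, Midtown — every zone.
Total opening cost: 9 + 4 = 13.
No cover costs less than 13.

13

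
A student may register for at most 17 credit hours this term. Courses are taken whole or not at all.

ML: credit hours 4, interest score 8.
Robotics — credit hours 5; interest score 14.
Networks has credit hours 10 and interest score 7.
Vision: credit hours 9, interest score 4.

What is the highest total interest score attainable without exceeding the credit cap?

This is a 0-1 knapsack instance.
Allowing fractional choices, the relaxed optimum would be about 27.6, but courses are indivisible.
Robotics + Vision: credit hours 5 + 9 = 14 ≤ 17, interest score 14 + 4 = 18.
Robotics + Networks: credit hours 5 + 10 = 15 ≤ 17, interest score 14 + 7 = 21.
ML + Robotics: credit hours 4 + 5 = 9 ≤ 17, interest score 8 + 14 = 22.
Best is ML and Robotics with total interest score 22.

22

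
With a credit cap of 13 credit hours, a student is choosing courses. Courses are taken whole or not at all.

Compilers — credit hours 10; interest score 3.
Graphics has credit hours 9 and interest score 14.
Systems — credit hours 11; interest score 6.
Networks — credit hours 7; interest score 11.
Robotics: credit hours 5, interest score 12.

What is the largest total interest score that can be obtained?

This is an integer program with binary decision variables.
Networks + Robotics: credit hours 7 + 5 = 12 ≤ 13, interest score 11 + 12 = 23.
Robotics: credit hours 5 ≤ 13, interest score 12.
Graphics: credit hours 9 ≤ 13, interest score 14.
Best is Networks and Robotics with total interest score 23.

23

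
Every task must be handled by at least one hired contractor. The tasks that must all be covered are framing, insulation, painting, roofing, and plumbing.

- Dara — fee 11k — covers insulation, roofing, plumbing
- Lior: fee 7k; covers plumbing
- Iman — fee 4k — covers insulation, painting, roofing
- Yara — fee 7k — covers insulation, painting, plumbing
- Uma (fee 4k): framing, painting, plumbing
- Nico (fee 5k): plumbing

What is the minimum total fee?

8

This is a weighted set-cover instance.
Choose Iman and Uma: together they cover framing, insulation, painting, roofing, plumbing — every task.
Total fee: 4 + 4 = 8.
No cover costs less than 8.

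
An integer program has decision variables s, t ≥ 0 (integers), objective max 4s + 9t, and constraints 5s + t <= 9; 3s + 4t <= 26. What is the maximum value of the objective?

54

(s,t)=(0,6) is feasible, giving 54.
(s,t)=(0,5) is feasible, giving 45.
No feasible integer point exceeds 54.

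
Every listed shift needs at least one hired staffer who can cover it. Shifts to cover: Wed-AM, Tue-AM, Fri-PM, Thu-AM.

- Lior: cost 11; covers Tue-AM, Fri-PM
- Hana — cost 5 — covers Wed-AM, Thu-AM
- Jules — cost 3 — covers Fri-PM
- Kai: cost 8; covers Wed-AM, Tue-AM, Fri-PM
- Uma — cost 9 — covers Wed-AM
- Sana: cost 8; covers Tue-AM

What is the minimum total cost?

13

Choose Hana and Kai: together they cover Wed-AM, Tue-AM, Fri-PM, Thu-AM — every shift.
Total cost: 5 + 8 = 13.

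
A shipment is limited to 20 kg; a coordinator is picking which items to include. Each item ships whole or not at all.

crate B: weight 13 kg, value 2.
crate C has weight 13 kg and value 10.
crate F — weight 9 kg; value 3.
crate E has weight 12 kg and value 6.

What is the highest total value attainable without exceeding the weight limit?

10

Allowing fractional choices, the relaxed optimum would be about 13.5, but items are indivisible.
crate E: weight 12 ≤ 20, value 6.
crate C: weight 13 ≤ 20, value 10.
crate F: weight 9 ≤ 20, value 3.
Best is crate C with total value 10.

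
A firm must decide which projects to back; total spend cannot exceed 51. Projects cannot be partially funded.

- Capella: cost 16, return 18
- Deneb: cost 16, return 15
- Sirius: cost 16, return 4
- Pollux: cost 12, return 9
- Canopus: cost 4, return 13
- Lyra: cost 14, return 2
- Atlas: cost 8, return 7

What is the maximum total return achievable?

Treat it as a binary knapsack problem.
Take Capella, Deneb, Pollux, and Canopus: cost 16 + 16 + 12 + 4 = 48 ≤ 51, return 18 + 15 + 9 + 13 = 55.
No other feasible combination does better.

55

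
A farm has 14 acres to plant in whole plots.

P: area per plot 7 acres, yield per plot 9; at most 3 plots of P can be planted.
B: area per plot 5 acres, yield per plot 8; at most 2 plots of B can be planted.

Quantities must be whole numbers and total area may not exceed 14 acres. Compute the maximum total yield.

This is a bounded integer knapsack.
2×P: area 14 ≤ 14, yield 2·9 = 18.
1×P and 1×B: area 12 ≤ 14, yield 1·9 + 1·8 = 17.
Best is 18.

18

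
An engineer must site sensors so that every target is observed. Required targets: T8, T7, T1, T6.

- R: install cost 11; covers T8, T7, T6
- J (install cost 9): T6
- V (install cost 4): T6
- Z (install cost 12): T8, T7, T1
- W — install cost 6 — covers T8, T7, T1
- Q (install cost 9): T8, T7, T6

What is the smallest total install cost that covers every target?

10

Choose V and W: together they cover T8, T7, T1, T6 — every target.
Total install cost: 4 + 6 = 10.
No cover costs less than 10.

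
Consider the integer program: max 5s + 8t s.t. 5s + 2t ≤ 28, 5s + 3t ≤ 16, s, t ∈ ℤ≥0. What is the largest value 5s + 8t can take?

40

The continuous relaxation peaks at (0, 5.33) with value 42.67; rounding to a feasible lattice point costs some objective.
(s,t)=(0,5): 5·0+2·5=10≤28, 5·0+3·5=15≤16, objective 40.
(s,t)=(0,4): 5·0+2·4=8≤28, 5·0+3·4=12≤16, objective 32.
No feasible integer point exceeds 40.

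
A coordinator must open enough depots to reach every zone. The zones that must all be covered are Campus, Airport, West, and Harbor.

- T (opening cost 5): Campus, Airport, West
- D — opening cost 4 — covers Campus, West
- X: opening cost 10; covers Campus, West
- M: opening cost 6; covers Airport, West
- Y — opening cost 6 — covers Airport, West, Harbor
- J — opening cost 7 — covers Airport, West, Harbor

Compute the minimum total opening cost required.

This is a weighted set-cover instance.
The greedy cost-per-new-zone heuristic would pick T and Y for 11, but a cheaper cover exists.
Choose D and Y: together they cover Campus, Airport, West, Harbor — every zone.
Total opening cost: 4 + 6 = 10.
No cover costs less than 10.

10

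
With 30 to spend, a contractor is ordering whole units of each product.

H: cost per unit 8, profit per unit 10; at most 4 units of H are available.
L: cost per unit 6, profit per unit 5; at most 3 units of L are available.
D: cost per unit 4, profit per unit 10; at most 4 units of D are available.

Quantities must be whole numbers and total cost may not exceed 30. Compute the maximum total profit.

55

1×H, 1×L, and 4×D: cost 30 ≤ 30, profit 1·10 + 1·5 + 4·10 = 55.
2×L and 4×D: cost 28 ≤ 30, profit 2·5 + 4·10 = 50.
Best is 55.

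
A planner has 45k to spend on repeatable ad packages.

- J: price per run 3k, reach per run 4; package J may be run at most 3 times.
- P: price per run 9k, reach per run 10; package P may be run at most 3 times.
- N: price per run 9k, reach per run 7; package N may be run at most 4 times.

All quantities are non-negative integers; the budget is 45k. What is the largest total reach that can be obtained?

This is a bounded integer knapsack.
J has the best ratio (4/3); taking only J gives at most 3×4 = 12 (stopped by the supply cap of 3).
Mixing does better — 3×J, 3×P, and 1×N: price 45 ≤ 45, reach 3·4 + 3·10 + 1·7 = 49.

49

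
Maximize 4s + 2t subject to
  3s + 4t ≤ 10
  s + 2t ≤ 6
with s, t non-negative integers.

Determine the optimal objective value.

12

(s,t)=(3,0) is feasible, giving 12.
(s,t)=(2,1) is feasible, giving 10.
(s,t)=(2,0) is feasible, giving 8.
Maximum is 12 at (s,t)=(3,0).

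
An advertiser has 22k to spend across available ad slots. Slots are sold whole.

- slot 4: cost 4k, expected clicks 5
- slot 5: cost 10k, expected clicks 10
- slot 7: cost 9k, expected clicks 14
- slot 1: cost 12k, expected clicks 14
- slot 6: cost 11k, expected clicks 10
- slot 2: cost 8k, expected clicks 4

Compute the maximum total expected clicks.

28

Treat it as a binary knapsack problem.
slot 7 + slot 6: cost 9 + 11 = 20 ≤ 22, expected clicks 14 + 10 = 24.
slot 5 + slot 7: cost 10 + 9 = 19 ≤ 22, expected clicks 10 + 14 = 24.
slot 7 + slot 1: cost 9 + 12 = 21 ≤ 22, expected clicks 14 + 14 = 28.
Best is slot 7 and slot 1 with total expected clicks 28.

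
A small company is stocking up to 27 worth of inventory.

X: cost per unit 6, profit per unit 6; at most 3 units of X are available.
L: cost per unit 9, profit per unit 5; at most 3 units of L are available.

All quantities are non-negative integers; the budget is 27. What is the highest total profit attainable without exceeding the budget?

This is a bounded integer knapsack.
X has the best ratio (6/6); taking only X gives at most 3×6 = 18 (stopped by the supply cap of 3).
Mixing does better — 3×X and 1×L: cost 27 ≤ 27, profit 3·6 + 1·5 = 23.

23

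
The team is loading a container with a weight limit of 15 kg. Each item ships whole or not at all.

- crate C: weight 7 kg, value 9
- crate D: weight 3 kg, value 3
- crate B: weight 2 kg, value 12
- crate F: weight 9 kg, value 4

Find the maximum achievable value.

24

Allowing fractional choices, the relaxed optimum would be about 25.3, but items are indivisible.
crate D + crate B + crate F: weight 3 + 2 + 9 = 14 ≤ 15, value 3 + 12 + 4 = 19.
crate C + crate D + crate B: weight 7 + 3 + 2 = 12 ≤ 15, value 9 + 3 + 12 = 24.
crate C + crate B: weight 7 + 2 = 9 ≤ 15, value 9 + 12 = 21.
Best is crate C, crate D, and crate B with total value 24.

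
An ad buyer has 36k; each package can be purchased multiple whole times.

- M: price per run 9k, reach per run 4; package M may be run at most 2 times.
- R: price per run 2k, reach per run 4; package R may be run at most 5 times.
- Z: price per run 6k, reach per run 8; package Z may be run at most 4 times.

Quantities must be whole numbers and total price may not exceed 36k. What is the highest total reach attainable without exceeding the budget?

4×R and 4×Z: price 32 ≤ 36, reach 4·4 + 4·8 = 48.
5×R and 4×Z: price 34 ≤ 36, reach 5·4 + 4·8 = 52.
Best is 52.

52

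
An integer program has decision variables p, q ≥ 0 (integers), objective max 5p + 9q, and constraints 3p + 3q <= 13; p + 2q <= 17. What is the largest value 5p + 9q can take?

36

The continuous relaxation peaks at (0, 4.33) with value 39.00; rounding to a feasible lattice point costs some objective.
(p,q)=(0,4): 3·0+3·4=12≤13, 1·0+2·4=8≤17, objective 36.
(p,q)=(1,3): 3·1+3·3=12≤13, 1·1+2·3=7≤17, objective 32.
Maximum is 36 at (p,q)=(0,4).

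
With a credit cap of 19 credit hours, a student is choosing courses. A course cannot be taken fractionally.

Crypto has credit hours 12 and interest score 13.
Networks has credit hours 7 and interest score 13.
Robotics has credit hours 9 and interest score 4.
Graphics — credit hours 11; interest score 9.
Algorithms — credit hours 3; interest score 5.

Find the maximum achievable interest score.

26

Allowing fractional choices, the relaxed optimum would be about 27.8, but courses are indivisible.
Crypto + Networks: credit hours 12 + 7 = 19 ≤ 19, interest score 13 + 13 = 26.
Networks + Robotics + Algorithms: credit hours 7 + 9 + 3 = 19 ≤ 19, interest score 13 + 4 + 5 = 22.
Networks + Graphics: credit hours 7 + 11 = 18 ≤ 19, interest score 13 + 9 = 22.
Best is Crypto and Networks with total interest score 26.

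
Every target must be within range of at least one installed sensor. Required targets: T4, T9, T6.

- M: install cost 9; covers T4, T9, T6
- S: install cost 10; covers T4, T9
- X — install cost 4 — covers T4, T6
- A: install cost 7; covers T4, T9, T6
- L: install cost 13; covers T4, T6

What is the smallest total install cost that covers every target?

The greedy cost-per-new-target heuristic would pick X and A for 11, but a cheaper cover exists.
A alone covers T4, T9, T6 — every target.
Total install cost: 7.
No cover costs less than 7.

7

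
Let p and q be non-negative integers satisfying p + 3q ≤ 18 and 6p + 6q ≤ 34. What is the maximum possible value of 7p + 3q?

35

Relaxing integrality, the LP optimum is 39.67 at (p,q) = (5.67, 0), which is not an integer point.
(p,q)=(5,0): 1·5+3·0=5≤18, 6·5+6·0=30≤34, objective 35.
(p,q)=(4,1): 1·4+3·1=7≤18, 6·4+6·1=30≤34, objective 31.
(p,q)=(4,0): 1·4+3·0=4≤18, 6·4+6·0=24≤34, objective 28.
The best lattice point is (5,0), giving 35.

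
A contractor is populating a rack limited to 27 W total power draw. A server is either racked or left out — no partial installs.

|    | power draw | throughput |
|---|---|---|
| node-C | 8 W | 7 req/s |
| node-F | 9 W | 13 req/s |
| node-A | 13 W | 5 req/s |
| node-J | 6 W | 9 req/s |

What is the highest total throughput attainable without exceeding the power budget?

Allowing fractional choices, the relaxed optimum would be about 30.5, but servers are indivisible.
node-C + node-F + node-J: power draw 8 + 9 + 6 = 23 ≤ 27, throughput 7 + 13 + 9 = 29.
node-F + node-J: power draw 9 + 6 = 15 ≤ 27, throughput 13 + 9 = 22.
Best is node-C, node-F, and node-J with total throughput 29.

29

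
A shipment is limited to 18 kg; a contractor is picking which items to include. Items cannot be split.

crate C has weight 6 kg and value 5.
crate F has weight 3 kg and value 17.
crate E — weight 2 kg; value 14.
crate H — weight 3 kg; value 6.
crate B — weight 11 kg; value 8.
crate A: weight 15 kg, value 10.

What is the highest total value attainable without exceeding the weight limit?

crate C + crate F + crate E + crate H: weight 6 + 3 + 2 + 3 = 14 ≤ 18, value 5 + 17 + 14 + 6 = 42.
crate F + crate E + crate B: weight 3 + 2 + 11 = 16 ≤ 18, value 17 + 14 + 8 = 39.
Best is crate C, crate F, crate E, and crate H with total value 42.

42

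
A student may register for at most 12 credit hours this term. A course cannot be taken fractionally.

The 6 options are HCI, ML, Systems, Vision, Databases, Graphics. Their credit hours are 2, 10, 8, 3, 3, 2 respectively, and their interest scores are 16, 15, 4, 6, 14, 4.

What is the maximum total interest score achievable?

Take HCI, Vision, Databases, and Graphics: credit hours 2 + 3 + 3 + 2 = 10 ≤ 12, interest score 16 + 6 + 14 + 4 = 40.
No other feasible combination does better.

40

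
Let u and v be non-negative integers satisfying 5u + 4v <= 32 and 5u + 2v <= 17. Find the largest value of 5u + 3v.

(u,v)=(0,8): 5·0+4·8=32≤32, 5·0+2·8=16≤17, objective 24.
(u,v)=(1,6): 5·1+4·6=29≤32, 5·1+2·6=17≤17, objective 23.
The best lattice point is (0,8), giving 24.

24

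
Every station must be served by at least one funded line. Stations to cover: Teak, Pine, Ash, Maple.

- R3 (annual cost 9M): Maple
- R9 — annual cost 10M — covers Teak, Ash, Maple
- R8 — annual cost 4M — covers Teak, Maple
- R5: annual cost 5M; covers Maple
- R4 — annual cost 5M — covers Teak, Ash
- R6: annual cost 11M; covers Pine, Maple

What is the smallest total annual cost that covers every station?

This is a weighted set-cover instance.
The greedy cost-per-new-station heuristic would pick R8, R4, and R6 for 20, but a cheaper cover exists.
Choose R4 and R6: together they cover Teak, Pine, Ash, Maple — every station.
Total annual cost: 5 + 11 = 16.
No cover costs less than 16.

16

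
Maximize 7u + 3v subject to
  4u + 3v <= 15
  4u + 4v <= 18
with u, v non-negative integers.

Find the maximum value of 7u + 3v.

24

(u,v)=(3,1): 4·3+3·1=15≤15, 4·3+4·1=16≤18, objective 24.
(u,v)=(3,0): 4·3+3·0=12≤15, 4·3+4·0=12≤18, objective 21.
(u,v)=(2,2): 4·2+3·2=14≤15, 4·2+4·2=16≤18, objective 20.
(u,v)=(2,1): 4·2+3·1=11≤15, 4·2+4·1=12≤18, objective 17.
Maximum is 24 at (u,v)=(3,1).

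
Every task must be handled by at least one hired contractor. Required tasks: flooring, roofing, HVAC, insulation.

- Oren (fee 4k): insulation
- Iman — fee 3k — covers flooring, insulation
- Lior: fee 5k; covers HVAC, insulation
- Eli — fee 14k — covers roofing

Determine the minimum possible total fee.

This is a weighted set-cover instance.
Choose Iman, Lior, and Eli: together they cover flooring, roofing, HVAC, insulation — every task.
Total fee: 3 + 5 + 14 = 22.

22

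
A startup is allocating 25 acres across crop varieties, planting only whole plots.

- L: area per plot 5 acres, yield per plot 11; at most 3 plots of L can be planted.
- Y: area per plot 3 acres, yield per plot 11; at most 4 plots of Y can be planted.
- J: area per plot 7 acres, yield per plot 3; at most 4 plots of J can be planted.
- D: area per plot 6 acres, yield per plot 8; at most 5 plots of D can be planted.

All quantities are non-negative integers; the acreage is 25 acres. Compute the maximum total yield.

66

This is a bounded integer knapsack.
Y has the best ratio (11/3); taking only Y gives at most 4×11 = 44 (stopped by the supply cap of 4).
Mixing does better — 2×L and 4×Y: area 22 ≤ 25, yield 2·11 + 4·11 = 66.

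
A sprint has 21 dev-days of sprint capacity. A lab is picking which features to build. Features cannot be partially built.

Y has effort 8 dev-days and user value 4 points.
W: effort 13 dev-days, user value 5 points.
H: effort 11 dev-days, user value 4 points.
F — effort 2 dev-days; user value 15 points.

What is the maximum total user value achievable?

23

Allowing fractional choices, the relaxed optimum would be about 23.2, but features are indivisible.
W + F: effort 13 + 2 = 15 ≤ 21, user value 5 + 15 = 20.
Y + H + F: effort 8 + 11 + 2 = 21 ≤ 21, user value 4 + 4 + 15 = 23.
Y + F: effort 8 + 2 = 10 ≤ 21, user value 4 + 15 = 19.
Best is Y, H, and F with total user value 23.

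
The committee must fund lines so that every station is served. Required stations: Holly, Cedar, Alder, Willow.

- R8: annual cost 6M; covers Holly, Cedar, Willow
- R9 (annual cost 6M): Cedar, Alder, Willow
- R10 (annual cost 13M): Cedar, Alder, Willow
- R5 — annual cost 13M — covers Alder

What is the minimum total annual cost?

Choose R8 and R9: together they cover Holly, Cedar, Alder, Willow — every station.
Total annual cost: 6 + 6 = 12.
No cover costs less than 12.

12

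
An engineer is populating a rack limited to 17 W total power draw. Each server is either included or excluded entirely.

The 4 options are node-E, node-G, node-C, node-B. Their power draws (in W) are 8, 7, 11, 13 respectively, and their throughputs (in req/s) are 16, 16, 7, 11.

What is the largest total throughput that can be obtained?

32

node-E: power draw 8 ≤ 17, throughput 16.
node-G: power draw 7 ≤ 17, throughput 16.
node-E + node-G: power draw 8 + 7 = 15 ≤ 17, throughput 16 + 16 = 32.
Best is node-E and node-G with total throughput 32.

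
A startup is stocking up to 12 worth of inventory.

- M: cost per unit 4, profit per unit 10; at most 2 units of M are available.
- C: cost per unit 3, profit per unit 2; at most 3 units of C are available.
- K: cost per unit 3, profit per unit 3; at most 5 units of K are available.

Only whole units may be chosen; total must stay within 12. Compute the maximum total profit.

23

2×M and 1×C: cost 11 ≤ 12, profit 2·10 + 1·2 = 22.
2×M and 1×K: cost 11 ≤ 12, profit 2·10 + 1·3 = 23.
Best is 23.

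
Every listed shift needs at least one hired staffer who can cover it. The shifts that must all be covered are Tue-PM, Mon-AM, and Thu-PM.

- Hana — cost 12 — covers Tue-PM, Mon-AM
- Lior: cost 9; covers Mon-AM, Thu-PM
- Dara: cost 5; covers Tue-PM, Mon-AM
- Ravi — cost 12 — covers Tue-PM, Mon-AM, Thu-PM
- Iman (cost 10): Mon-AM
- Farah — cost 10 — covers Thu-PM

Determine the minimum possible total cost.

12

The greedy cost-per-new-shift heuristic would pick Dara and Lior for 14, but a cheaper cover exists.
Ravi alone covers Tue-PM, Mon-AM, Thu-PM — every shift.
Total cost: 12.
No cover costs less than 12.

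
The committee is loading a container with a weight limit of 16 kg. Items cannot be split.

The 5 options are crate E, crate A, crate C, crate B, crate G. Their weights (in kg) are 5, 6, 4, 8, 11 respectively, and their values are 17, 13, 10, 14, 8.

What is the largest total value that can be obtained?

Allowing fractional choices, the relaxed optimum would be about 41.8, but items are indivisible.
crate E + crate B: weight 5 + 8 = 13 ≤ 16, value 17 + 14 = 31.
crate E + crate A + crate C: weight 5 + 6 + 4 = 15 ≤ 16, value 17 + 13 + 10 = 40.
Best is crate E, crate A, and crate C with total value 40.

40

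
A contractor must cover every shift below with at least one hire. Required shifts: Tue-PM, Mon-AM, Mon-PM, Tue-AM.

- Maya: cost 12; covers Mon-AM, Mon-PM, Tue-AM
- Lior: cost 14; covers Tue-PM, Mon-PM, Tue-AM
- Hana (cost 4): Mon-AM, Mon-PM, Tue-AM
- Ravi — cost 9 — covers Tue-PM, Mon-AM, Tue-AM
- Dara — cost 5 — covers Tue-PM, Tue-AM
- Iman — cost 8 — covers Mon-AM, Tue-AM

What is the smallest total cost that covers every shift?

9

Choose Hana and Dara: together they cover Tue-PM, Mon-AM, Mon-PM, Tue-AM — every shift.
Total cost: 4 + 5 = 9.
No cover costs less than 9.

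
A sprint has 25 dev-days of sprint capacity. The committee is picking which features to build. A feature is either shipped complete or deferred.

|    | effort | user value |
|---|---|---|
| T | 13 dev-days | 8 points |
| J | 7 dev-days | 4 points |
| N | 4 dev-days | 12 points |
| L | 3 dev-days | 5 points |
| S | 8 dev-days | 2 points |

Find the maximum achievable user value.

T + J + N: effort 13 + 7 + 4 = 24 ≤ 25, user value 8 + 4 + 12 = 24.
T + N + L: effort 13 + 4 + 3 = 20 ≤ 25, user value 8 + 12 + 5 = 25.
Best is T, N, and L with total user value 25.

25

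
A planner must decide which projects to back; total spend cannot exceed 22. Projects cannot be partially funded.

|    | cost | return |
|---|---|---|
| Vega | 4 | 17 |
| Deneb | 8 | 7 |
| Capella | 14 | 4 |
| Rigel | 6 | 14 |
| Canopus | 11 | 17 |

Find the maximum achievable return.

Allowing fractional choices, the relaxed optimum would be about 48.9, but projects are indivisible.
Vega + Canopus: cost 4 + 11 = 15 ≤ 22, return 17 + 17 = 34.
Vega + Deneb + Rigel: cost 4 + 8 + 6 = 18 ≤ 22, return 17 + 7 + 14 = 38.
Vega + Rigel + Canopus: cost 4 + 6 + 11 = 21 ≤ 22, return 17 + 14 + 17 = 48.
Best is Vega, Rigel, and Canopus with total return 48.

48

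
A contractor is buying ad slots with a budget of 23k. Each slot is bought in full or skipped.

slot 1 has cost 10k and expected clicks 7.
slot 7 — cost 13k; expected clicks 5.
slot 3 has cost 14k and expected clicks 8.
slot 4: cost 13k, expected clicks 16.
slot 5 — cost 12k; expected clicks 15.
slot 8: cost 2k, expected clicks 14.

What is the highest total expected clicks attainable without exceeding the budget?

Treat it as a binary knapsack problem.
Allowing fractional choices, the relaxed optimum would be about 40.1, but ad slots are indivisible.
slot 5 + slot 8: cost 12 + 2 = 14 ≤ 23, expected clicks 15 + 14 = 29.
slot 4 + slot 8: cost 13 + 2 = 15 ≤ 23, expected clicks 16 + 14 = 30.
Best is slot 4 and slot 8 with total expected clicks 30.

30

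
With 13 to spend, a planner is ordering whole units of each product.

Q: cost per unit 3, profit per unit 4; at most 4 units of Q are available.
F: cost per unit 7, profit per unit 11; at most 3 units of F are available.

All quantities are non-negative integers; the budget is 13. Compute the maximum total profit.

19

2×Q and 1×F: cost 13 ≤ 13, profit 2·4 + 1·11 = 19.
4×Q: cost 12 ≤ 13, profit 4·4 = 16.
Best is 19.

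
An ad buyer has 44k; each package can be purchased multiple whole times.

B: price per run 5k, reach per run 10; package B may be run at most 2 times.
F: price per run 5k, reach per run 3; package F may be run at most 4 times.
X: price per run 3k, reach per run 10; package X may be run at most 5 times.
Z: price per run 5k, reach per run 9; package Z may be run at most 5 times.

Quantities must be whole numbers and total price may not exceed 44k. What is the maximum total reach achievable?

97

This is a bounded integer knapsack.
X has the best ratio (10/3); taking only X gives at most 5×10 = 50 (stopped by the supply cap of 5).
Mixing does better — 2×B, 5×X, and 3×Z: price 40 ≤ 44, reach 2·10 + 5·10 + 3·9 = 97.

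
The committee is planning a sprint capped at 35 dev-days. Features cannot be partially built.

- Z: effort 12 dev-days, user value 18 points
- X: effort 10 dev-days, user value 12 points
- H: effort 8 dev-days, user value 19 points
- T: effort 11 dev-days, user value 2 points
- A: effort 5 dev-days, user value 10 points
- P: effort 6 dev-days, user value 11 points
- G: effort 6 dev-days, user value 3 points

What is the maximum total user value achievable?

Allowing fractional choices, the relaxed optimum would be about 62.8, but features are indivisible.
Z + H + A + P: effort 12 + 8 + 5 + 6 = 31 ≤ 35, user value 18 + 19 + 10 + 11 = 58.
Z + X + H + A: effort 12 + 10 + 8 + 5 = 35 ≤ 35, user value 18 + 12 + 19 + 10 = 59.
Best is Z, X, H, and A with total user value 59.

59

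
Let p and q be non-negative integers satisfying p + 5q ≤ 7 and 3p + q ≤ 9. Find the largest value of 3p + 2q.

(p,q)=(3,0) is feasible, giving 9.
(p,q)=(2,1) is feasible, giving 8.
(p,q)=(2,0) is feasible, giving 6.
No feasible integer point exceeds 9.

9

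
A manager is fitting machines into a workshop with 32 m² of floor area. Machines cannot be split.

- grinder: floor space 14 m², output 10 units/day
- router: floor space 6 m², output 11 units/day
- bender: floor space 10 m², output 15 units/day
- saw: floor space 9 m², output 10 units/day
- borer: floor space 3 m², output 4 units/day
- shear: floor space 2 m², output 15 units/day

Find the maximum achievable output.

router + bender + saw + shear: floor space 6 + 10 + 9 + 2 = 27 ≤ 32, output 11 + 15 + 10 + 15 = 51.
router + bender + saw + borer + shear: floor space 6 + 10 + 9 + 3 + 2 = 30 ≤ 32, output 11 + 15 + 10 + 4 + 15 = 55.
Best is router, bender, saw, borer, and shear with total output 55.

55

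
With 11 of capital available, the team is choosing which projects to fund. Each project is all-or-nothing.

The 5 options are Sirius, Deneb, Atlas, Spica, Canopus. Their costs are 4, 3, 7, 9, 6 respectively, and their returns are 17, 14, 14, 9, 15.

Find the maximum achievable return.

This is a 0-1 knapsack instance.
Sirius + Canopus: cost 4 + 6 = 10 ≤ 11, return 17 + 15 = 32.
Sirius + Deneb: cost 4 + 3 = 7 ≤ 11, return 17 + 14 = 31.
Sirius + Atlas: cost 4 + 7 = 11 ≤ 11, return 17 + 14 = 31.
Best is Sirius and Canopus with total return 32.

32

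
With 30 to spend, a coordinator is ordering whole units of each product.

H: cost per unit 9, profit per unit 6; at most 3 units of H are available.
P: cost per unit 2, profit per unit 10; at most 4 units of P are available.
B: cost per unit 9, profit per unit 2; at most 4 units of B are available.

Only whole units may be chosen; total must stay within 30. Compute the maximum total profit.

P has the best ratio (10/2); taking only P gives at most 4×10 = 40 (stopped by the supply cap of 4).
Mixing does better — 2×H and 4×P: cost 26 ≤ 30, profit 2·6 + 4·10 = 52.

52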